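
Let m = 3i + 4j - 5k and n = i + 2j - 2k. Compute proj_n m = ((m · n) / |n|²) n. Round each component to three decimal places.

m · n = 3·1 + 4·2 + (-5)·(-2) = 3 + 8 + 10 = 21
|n|² = 1 + 4 + 4 = 9
proj_n m = (21/9) · (1, 2, -2) ≈ (2.333, 4.667, -4.667)

(2.333, 4.667, -4.667)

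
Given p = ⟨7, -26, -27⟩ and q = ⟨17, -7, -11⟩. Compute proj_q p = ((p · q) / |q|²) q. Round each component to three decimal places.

p · q = 7·17 + (-26)·(-7) + (-27)·(-11) = 119 + 182 + 297 = 598
|q|² = 289 + 49 + 121 = 459
proj_q p = (598/459) · (17, -7, -11) ≈ (22.148, -9.120, -14.331)

(22.148, -9.120, -14.331)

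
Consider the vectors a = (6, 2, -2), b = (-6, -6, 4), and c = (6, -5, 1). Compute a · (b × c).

12

b × c:
i: (-6)·1 - 4·(-5) = -6 - (-20) = 14
j: 4·6 - (-6)·1 = 24 - (-6) = 30
k: (-6)·(-5) - (-6)·6 = 30 - (-36) = 66
b × c = (14, 30, 66)
a · (b × c) = 6·14 + 2·30 + (-2)·66 = 84 + 60 - 132 = 12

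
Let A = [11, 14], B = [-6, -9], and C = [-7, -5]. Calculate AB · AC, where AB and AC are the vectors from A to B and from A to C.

AB = B − A = (-17, -23)
AC = C − A = (-18, -19)
AB · AC = (-17)·(-18) + (-23)·(-19) = 306 + 437 = 743

743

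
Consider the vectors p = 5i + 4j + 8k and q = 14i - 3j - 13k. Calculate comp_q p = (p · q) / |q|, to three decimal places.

-2.379

p · q = 5·14 + 4·(-3) + 8·(-13) = 70 - 12 - 104 = -46
|q| = √(196 + 9 + 169) = √374 ≈ 19.3391
comp_q p = -46 / √374 ≈ -2.379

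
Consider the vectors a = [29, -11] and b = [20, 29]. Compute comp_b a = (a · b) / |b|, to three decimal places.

a · b = 29·20 + (-11)·29 = 580 - 319 = 261
|b| = √(400 + 841) = √1241 ≈ 35.2278
comp_b a = 261 / √1241 ≈ 7.409

7.409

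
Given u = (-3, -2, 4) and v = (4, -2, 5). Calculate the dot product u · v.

12

u · v = (-3)·4 + (-2)·(-2) + 4·5 = -12 + 4 + 20 = 12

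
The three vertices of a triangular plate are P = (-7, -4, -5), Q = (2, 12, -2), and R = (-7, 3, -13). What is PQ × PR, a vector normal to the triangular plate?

PQ = (9, 16, 3)
PR = (0, 7, -8)
i: 16·(-8) - 3·7 = -128 - 21 = -149
j: 3·0 - 9·(-8) = 0 - (-72) = 72
k: 9·7 - 16·0 = 63 - 0 = 63
PQ × PR = (-149, 72, 63)

(-149, 72, 63)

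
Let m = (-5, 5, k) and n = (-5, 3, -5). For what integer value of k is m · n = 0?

m · n = (-5)·(-5) + 5·3 + k·(-5) = 40 - 5k
Set equal to 0: -5k = -40, so k = 8.

8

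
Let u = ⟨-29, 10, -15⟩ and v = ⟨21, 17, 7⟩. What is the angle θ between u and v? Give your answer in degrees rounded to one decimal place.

124.8

u · v = (-29)·21 + 10·17 + (-15)·7 = -609 + 170 - 105 = -544
|u|² = 841 + 100 + 225 = 1166,  |u| = √1166 ≈ 34.146742
|v|² = 441 + 289 + 49 = 779,  |v| = √779 ≈ 27.910571
cos θ = -544 / (34.146742 · 27.910571) ≈ -0.57080
θ = arccos(-0.57080) ≈ 124.8°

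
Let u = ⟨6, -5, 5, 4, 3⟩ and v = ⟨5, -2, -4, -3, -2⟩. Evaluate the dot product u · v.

u · v = 6·5 + (-5)·(-2) + 5·(-4) + 4·(-3) + 3·(-2) = 30 + 10 - 20 - 12 - 6 = 2

2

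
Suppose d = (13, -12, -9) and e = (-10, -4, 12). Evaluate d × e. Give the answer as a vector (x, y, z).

(-180, -66, -172)

i: (-12)·12 - (-9)·(-4) = -144 - 36 = -180
j: (-9)·(-10) - 13·12 = 90 - 156 = -66
k: 13·(-4) - (-12)·(-10) = -52 - 120 = -172
d × e = (-180, -66, -172)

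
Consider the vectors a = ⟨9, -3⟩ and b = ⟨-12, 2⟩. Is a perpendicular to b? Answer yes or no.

no

a · b = 9·(-12) + (-3)·2 = -108 - 6 = -114
Nonzero, so the vectors are not orthogonal.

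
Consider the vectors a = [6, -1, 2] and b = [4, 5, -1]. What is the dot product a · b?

17

a · b = 6·4 + (-1)·5 + 2·(-1) = 24 - 5 - 2 = 17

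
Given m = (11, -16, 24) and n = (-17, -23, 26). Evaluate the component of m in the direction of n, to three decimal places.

20.827

m · n = 11·(-17) + (-16)·(-23) + 24·26 = -187 + 368 + 624 = 805
|n| = √(289 + 529 + 676) = √1494 ≈ 38.6523
comp_n m = 805 / √1494 ≈ 20.827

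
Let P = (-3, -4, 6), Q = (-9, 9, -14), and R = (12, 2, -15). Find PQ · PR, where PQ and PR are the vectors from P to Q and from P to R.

PQ = Q − P = (-6, 13, -20)
PR = R − P = (15, 6, -21)
PQ · PR = (-6)·15 + 13·6 + (-20)·(-21) = -90 + 78 + 420 = 408

408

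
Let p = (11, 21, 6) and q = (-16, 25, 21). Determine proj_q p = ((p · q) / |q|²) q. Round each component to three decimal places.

(-5.749, 8.983, 7.545)

p · q = 11·(-16) + 21·25 + 6·21 = -176 + 525 + 126 = 475
|q|² = 256 + 625 + 441 = 1322
proj_q p = (475/1322) · (-16, 25, 21) ≈ (-5.749, 8.983, 7.545)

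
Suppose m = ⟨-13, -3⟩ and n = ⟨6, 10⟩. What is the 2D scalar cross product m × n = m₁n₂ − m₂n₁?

-112

(-13)·10 - (-3)·6 = -130 - (-18) = -112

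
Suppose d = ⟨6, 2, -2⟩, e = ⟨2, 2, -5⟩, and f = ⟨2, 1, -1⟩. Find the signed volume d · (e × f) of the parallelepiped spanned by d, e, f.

6

e × f:
i: 2·(-1) - (-5)·1 = -2 - (-5) = 3
j: (-5)·2 - 2·(-1) = -10 - (-2) = -8
k: 2·1 - 2·2 = 2 - 4 = -2
e × f = (3, -8, -2)
d · (e × f) = 6·3 + 2·(-8) + (-2)·(-2) = 18 - 16 + 4 = 6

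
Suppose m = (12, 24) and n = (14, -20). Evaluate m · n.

-312

m · n = 12·14 + 24·(-20) = 168 - 480 = -312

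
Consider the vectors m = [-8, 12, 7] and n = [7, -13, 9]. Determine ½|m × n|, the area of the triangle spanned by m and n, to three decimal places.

116.878

i: 12·9 - 7·(-13) = 108 - (-91) = 199
j: 7·7 - (-8)·9 = 49 - (-72) = 121
k: (-8)·(-13) - 12·7 = 104 - 84 = 20
m × n = (199, 121, 20)
|m × n| = √(199² + 121² + 20²) = √54642 ≈ 233.7563
area = ½ · 233.7563 ≈ 116.878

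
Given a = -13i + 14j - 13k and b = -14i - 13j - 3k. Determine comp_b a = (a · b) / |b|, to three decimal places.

a · b = (-13)·(-14) + 14·(-13) + (-13)·(-3) = 182 - 182 + 39 = 39
|b| = √(196 + 169 + 9) = √374 ≈ 19.3391
comp_b a = 39 / √374 ≈ 2.017

2.017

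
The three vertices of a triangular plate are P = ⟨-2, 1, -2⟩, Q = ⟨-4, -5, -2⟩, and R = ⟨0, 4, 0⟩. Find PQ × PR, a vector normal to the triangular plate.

(-12, 4, 6)

PQ = (-2, -6, 0)
PR = (2, 3, 2)
i: (-6)·2 - 0·3 = -12 - 0 = -12
j: 0·2 - (-2)·2 = 0 - (-4) = 4
k: (-2)·3 - (-6)·2 = -6 - (-12) = 6
PQ × PR = (-12, 4, 6)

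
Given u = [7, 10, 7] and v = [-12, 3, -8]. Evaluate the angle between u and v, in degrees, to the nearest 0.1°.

u · v = 7·(-12) + 10·3 + 7·(-8) = -84 + 30 - 56 = -110
|u|² = 49 + 100 + 49 = 198,  |u| = √198 ≈ 14.071247
|v|² = 144 + 9 + 64 = 217,  |v| = √217 ≈ 14.730920
cos θ = -110 / (14.071247 · 14.730920) ≈ -0.53068
θ = arccos(-0.53068) ≈ 122.1°

122.1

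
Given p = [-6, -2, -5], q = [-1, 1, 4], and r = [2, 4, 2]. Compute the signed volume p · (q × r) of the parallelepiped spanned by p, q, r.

q × r:
i: 1·2 - 4·4 = 2 - 16 = -14
j: 4·2 - (-1)·2 = 8 - (-2) = 10
k: (-1)·4 - 1·2 = -4 - 2 = -6
q × r = (-14, 10, -6)
p · (q × r) = (-6)·(-14) + (-2)·10 + (-5)·(-6) = 84 - 20 + 30 = 94

94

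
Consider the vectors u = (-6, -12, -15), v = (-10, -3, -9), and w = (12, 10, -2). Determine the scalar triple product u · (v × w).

1920

v × w:
i: (-3)·(-2) - (-9)·10 = 6 - (-90) = 96
j: (-9)·12 - (-10)·(-2) = -108 - 20 = -128
k: (-10)·10 - (-3)·12 = -100 - (-36) = -64
v × w = (96, -128, -64)
u · (v × w) = (-6)·96 + (-12)·(-128) + (-15)·(-64) = -576 + 1536 + 960 = 1920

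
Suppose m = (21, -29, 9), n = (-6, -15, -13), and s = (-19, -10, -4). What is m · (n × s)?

n × s:
i: (-15)·(-4) - (-13)·(-10) = 60 - 130 = -70
j: (-13)·(-19) - (-6)·(-4) = 247 - 24 = 223
k: (-6)·(-10) - (-15)·(-19) = 60 - 285 = -225
n × s = (-70, 223, -225)
m · (n × s) = 21·(-70) + (-29)·223 + 9·(-225) = -1470 - 6467 - 2025 = -9962

-9962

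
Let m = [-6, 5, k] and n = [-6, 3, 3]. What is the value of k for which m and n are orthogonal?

m · n = (-6)·(-6) + 5·3 + k·3 = 51 + 3k
Set equal to 0: 3k = -51, so k = -17.

-17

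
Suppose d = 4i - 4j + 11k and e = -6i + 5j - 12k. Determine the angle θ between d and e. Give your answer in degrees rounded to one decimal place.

d · e = 4·(-6) + (-4)·5 + 11·(-12) = -24 - 20 - 132 = -176
|d|² = 16 + 16 + 121 = 153,  |d| = √153 ≈ 12.369317
|e|² = 36 + 25 + 144 = 205,  |e| = √205 ≈ 14.317821
cos θ = -176 / (12.369317 · 14.317821) ≈ -0.99378
θ = arccos(-0.99378) ≈ 173.6°

173.6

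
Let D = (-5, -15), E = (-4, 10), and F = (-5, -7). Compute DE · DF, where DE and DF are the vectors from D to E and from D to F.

DE = E − D = (1, 25)
DF = F − D = (0, 8)
DE · DF = 1·0 + 25·8 = 0 + 200 = 200

200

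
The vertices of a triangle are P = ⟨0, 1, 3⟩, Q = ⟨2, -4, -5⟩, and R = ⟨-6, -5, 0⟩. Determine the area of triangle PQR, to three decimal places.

PQ = (2, -5, -8),  PR = (-6, -6, -3)
i: (-5)·(-3) - (-8)·(-6) = 15 - 48 = -33
j: (-8)·(-6) - 2·(-3) = 48 - (-6) = 54
k: 2·(-6) - (-5)·(-6) = -12 - 30 = -42
PQ × PR = (-33, 54, -42)
|PQ × PR| = √5769 ≈ 75.9539
area = ½ · 75.9539 ≈ 37.977

37.977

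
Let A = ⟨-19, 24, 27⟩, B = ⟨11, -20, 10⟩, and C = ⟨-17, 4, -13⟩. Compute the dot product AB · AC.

1620

AB = B − A = (30, -44, -17)
AC = C − A = (2, -20, -40)
AB · AC = 30·2 + (-44)·(-20) + (-17)·(-40) = 60 + 880 + 680 = 1620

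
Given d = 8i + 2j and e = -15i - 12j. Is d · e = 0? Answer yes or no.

d · e = 8·(-15) + 2·(-12) = -120 - 24 = -144
Nonzero, so the vectors are not orthogonal.

no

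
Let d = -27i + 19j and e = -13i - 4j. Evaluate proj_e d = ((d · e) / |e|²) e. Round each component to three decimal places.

(-19.324, -5.946)

d · e = (-27)·(-13) + 19·(-4) = 351 - 76 = 275
|e|² = 169 + 16 = 185
proj_e d = (275/185) · (-13, -4) ≈ (-19.324, -5.946)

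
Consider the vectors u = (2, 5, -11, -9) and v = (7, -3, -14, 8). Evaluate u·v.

81

u · v = 2·7 + 5·(-3) + (-11)·(-14) + (-9)·8 = 14 - 15 + 154 - 72 = 81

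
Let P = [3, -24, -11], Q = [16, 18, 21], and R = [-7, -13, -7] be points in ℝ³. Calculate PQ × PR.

(-184, -372, 563)

PQ = (13, 42, 32)
PR = (-10, 11, 4)
i: 42·4 - 32·11 = 168 - 352 = -184
j: 32·(-10) - 13·4 = -320 - 52 = -372
k: 13·11 - 42·(-10) = 143 - (-420) = 563
PQ × PR = (-184, -372, 563)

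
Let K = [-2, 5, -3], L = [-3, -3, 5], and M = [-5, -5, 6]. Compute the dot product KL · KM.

KL = L − K = (-1, -8, 8)
KM = M − K = (-3, -10, 9)
KL · KM = (-1)·(-3) + (-8)·(-10) + 8·9 = 3 + 80 + 72 = 155

155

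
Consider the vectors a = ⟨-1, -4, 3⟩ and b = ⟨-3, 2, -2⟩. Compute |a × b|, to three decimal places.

17.916

i: (-4)·(-2) - 3·2 = 8 - 6 = 2
j: 3·(-3) - (-1)·(-2) = -9 - 2 = -11
k: (-1)·2 - (-4)·(-3) = -2 - 12 = -14
a × b = (2, -11, -14)
|a × b| = √(2² + (-11)² + (-14)²) = √321 ≈ 17.9165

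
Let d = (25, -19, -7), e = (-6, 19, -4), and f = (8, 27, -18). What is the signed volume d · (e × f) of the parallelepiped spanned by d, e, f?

e × f:
i: 19·(-18) - (-4)·27 = -342 - (-108) = -234
j: (-4)·8 - (-6)·(-18) = -32 - 108 = -140
k: (-6)·27 - 19·8 = -162 - 152 = -314
e × f = (-234, -140, -314)
d · (e × f) = 25·(-234) + (-19)·(-140) + (-7)·(-314) = -5850 + 2660 + 2198 = -992

-992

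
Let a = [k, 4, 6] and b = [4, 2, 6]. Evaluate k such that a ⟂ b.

-11

a · b = k·4 + 4·2 + 6·6 = 44 + 4k
Set equal to 0: 4k = -44, so k = -11.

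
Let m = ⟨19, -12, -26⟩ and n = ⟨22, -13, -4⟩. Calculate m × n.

(-290, -496, 17)

i: (-12)·(-4) - (-26)·(-13) = 48 - 338 = -290
j: (-26)·22 - 19·(-4) = -572 - (-76) = -496
k: 19·(-13) - (-12)·22 = -247 - (-264) = 17
m × n = (-290, -496, 17)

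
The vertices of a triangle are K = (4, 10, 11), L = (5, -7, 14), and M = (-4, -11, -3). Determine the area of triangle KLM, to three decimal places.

KL = (1, -17, 3),  KM = (-8, -21, -14)
i: (-17)·(-14) - 3·(-21) = 238 - (-63) = 301
j: 3·(-8) - 1·(-14) = -24 - (-14) = -10
k: 1·(-21) - (-17)·(-8) = -21 - 136 = -157
KL × KM = (301, -10, -157)
|KL × KM| = √115350 ≈ 339.6322
area = ½ · 339.6322 ≈ 169.816

169.816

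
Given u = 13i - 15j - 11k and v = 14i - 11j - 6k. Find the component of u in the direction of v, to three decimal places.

21.982

u · v = 13·14 + (-15)·(-11) + (-11)·(-6) = 182 + 165 + 66 = 413
|v| = √(196 + 121 + 36) = √353 ≈ 18.7883
comp_v u = 413 / √353 ≈ 21.982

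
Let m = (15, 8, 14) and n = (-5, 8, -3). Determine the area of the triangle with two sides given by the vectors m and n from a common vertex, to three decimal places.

i: 8·(-3) - 14·8 = -24 - 112 = -136
j: 14·(-5) - 15·(-3) = -70 - (-45) = -25
k: 15·8 - 8·(-5) = 120 - (-40) = 160
m × n = (-136, -25, 160)
|m × n| = √((-136)² + (-25)² + 160²) = √44721 ≈ 211.4734
area = ½ · 211.4734 ≈ 105.737

105.737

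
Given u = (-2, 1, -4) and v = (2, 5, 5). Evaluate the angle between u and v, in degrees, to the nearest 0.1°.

u · v = (-2)·2 + 1·5 + (-4)·5 = -4 + 5 - 20 = -19
|u|² = 4 + 1 + 16 = 21,  |u| = √21 ≈ 4.582576
|v|² = 4 + 25 + 25 = 54,  |v| = √54 ≈ 7.348469
cos θ = -19 / (4.582576 · 7.348469) ≈ -0.56422
θ = arccos(-0.56422) ≈ 124.3°

124.3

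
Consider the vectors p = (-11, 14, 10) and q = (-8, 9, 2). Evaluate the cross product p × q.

i: 14·2 - 10·9 = 28 - 90 = -62
j: 10·(-8) - (-11)·2 = -80 - (-22) = -58
k: (-11)·9 - 14·(-8) = -99 - (-112) = 13
p × q = (-62, -58, 13)

(-62, -58, 13)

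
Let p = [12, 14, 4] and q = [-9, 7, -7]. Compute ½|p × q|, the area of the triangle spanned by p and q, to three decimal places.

i: 14·(-7) - 4·7 = -98 - 28 = -126
j: 4·(-9) - 12·(-7) = -36 - (-84) = 48
k: 12·7 - 14·(-9) = 84 - (-126) = 210
p × q = (-126, 48, 210)
|p × q| = √((-126)² + 48² + 210²) = √62280 ≈ 249.5596
area = ½ · 249.5596 ≈ 124.780

124.780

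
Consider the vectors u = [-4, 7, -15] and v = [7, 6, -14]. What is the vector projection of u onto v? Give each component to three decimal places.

u · v = (-4)·7 + 7·6 + (-15)·(-14) = -28 + 42 + 210 = 224
|v|² = 49 + 36 + 196 = 281
proj_v u = (224/281) · (7, 6, -14) ≈ (5.580, 4.783, -11.160)

(5.580, 4.783, -11.160)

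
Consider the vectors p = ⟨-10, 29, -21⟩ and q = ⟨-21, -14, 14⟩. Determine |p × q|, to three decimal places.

i: 29·14 - (-21)·(-14) = 406 - 294 = 112
j: (-21)·(-21) - (-10)·14 = 441 - (-140) = 581
k: (-10)·(-14) - 29·(-21) = 140 - (-609) = 749
p × q = (112, 581, 749)
|p × q| = √(112² + 581² + 749²) = √911106 ≈ 954.5187

954.519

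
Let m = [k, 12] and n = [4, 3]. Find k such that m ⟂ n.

m · n = k·4 + 12·3 = 36 + 4k
Set equal to 0: 4k = -36, so k = -9.

-9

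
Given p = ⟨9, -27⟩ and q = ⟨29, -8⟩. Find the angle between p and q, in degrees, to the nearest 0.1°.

p · q = 9·29 + (-27)·(-8) = 261 + 216 = 477
|p|² = 81 + 729 = 810,  |p| = √810 ≈ 28.460499
|q|² = 841 + 64 = 905,  |q| = √905 ≈ 30.083218
cos θ = 477 / (28.460499 · 30.083218) ≈ 0.55712
θ = arccos(0.55712) ≈ 56.1°

56.1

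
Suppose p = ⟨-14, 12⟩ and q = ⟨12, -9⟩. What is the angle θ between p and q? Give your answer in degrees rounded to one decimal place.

176.3

p · q = (-14)·12 + 12·(-9) = -168 - 108 = -276
|p|² = 196 + 144 = 340,  |p| = √340 ≈ 18.439089
|q|² = 144 + 81 = 225,  |q| = √225 ≈ 15.000000
cos θ = -276 / (18.439089 · 15.000000) ≈ -0.99788
θ = arccos(-0.99788) ≈ 176.3°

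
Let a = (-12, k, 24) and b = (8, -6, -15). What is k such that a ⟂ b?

a · b = (-12)·8 + k·(-6) + 24·(-15) = -456 - 6k
Set equal to 0: -6k = 456, so k = -76.

-76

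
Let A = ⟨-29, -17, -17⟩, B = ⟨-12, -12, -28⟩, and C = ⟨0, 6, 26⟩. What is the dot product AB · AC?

135

AB = B − A = (17, 5, -11)
AC = C − A = (29, 23, 43)
AB · AC = 17·29 + 5·23 + (-11)·43 = 493 + 115 - 473 = 135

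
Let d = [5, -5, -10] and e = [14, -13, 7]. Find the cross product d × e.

(-165, -175, 5)

i: (-5)·7 - (-10)·(-13) = -35 - 130 = -165
j: (-10)·14 - 5·7 = -140 - 35 = -175
k: 5·(-13) - (-5)·14 = -65 - (-70) = 5
d × e = (-165, -175, 5)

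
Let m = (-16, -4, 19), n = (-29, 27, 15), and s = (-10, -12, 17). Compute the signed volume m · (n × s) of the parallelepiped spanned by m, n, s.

146

n × s:
i: 27·17 - 15·(-12) = 459 - (-180) = 639
j: 15·(-10) - (-29)·17 = -150 - (-493) = 343
k: (-29)·(-12) - 27·(-10) = 348 - (-270) = 618
n × s = (639, 343, 618)
m · (n × s) = (-16)·639 + (-4)·343 + 19·618 = -10224 - 1372 + 11742 = 146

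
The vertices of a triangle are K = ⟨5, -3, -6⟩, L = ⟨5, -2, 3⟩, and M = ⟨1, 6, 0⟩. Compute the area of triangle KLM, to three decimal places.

KL = (0, 1, 9),  KM = (-4, 9, 6)
i: 1·6 - 9·9 = 6 - 81 = -75
j: 9·(-4) - 0·6 = -36 - 0 = -36
k: 0·9 - 1·(-4) = 0 - (-4) = 4
KL × KM = (-75, -36, 4)
|KL × KM| = √6937 ≈ 83.2887
area = ½ · 83.2887 ≈ 41.644

41.644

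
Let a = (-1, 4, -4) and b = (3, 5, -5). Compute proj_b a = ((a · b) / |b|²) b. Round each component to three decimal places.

a · b = (-1)·3 + 4·5 + (-4)·(-5) = -3 + 20 + 20 = 37
|b|² = 9 + 25 + 25 = 59
proj_b a = (37/59) · (3, 5, -5) ≈ (1.881, 3.136, -3.136)

(1.881, 3.136, -3.136)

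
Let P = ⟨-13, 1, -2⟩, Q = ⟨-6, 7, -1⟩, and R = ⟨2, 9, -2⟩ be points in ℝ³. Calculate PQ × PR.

(-8, 15, -34)

PQ = (7, 6, 1)
PR = (15, 8, 0)
i: 6·0 - 1·8 = 0 - 8 = -8
j: 1·15 - 7·0 = 15 - 0 = 15
k: 7·8 - 6·15 = 56 - 90 = -34
PQ × PR = (-8, 15, -34)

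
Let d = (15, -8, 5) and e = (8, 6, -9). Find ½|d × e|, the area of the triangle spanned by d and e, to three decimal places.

i: (-8)·(-9) - 5·6 = 72 - 30 = 42
j: 5·8 - 15·(-9) = 40 - (-135) = 175
k: 15·6 - (-8)·8 = 90 - (-64) = 154
d × e = (42, 175, 154)
|d × e| = √(42² + 175² + 154²) = √56105 ≈ 236.8649
area = ½ · 236.8649 ≈ 118.432

118.432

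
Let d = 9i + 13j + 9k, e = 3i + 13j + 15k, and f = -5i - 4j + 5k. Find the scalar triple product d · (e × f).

432

e × f:
i: 13·5 - 15·(-4) = 65 - (-60) = 125
j: 15·(-5) - 3·5 = -75 - 15 = -90
k: 3·(-4) - 13·(-5) = -12 - (-65) = 53
e × f = (125, -90, 53)
d · (e × f) = 9·125 + 13·(-90) + 9·53 = 1125 - 1170 + 477 = 432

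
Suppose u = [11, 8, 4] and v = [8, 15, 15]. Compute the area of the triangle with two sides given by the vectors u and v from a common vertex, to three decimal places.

i: 8·15 - 4·15 = 120 - 60 = 60
j: 4·8 - 11·15 = 32 - 165 = -133
k: 11·15 - 8·8 = 165 - 64 = 101
u × v = (60, -133, 101)
|u × v| = √(60² + (-133)² + 101²) = √31490 ≈ 177.4542
area = ½ · 177.4542 ≈ 88.727

88.727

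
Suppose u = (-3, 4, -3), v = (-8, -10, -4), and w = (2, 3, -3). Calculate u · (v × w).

-242

v × w:
i: (-10)·(-3) - (-4)·3 = 30 - (-12) = 42
j: (-4)·2 - (-8)·(-3) = -8 - 24 = -32
k: (-8)·3 - (-10)·2 = -24 - (-20) = -4
v × w = (42, -32, -4)
u · (v × w) = (-3)·42 + 4·(-32) + (-3)·(-4) = -126 - 128 + 12 = -242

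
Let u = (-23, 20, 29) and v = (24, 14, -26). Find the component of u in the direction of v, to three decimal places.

-26.963

u · v = (-23)·24 + 20·14 + 29·(-26) = -552 + 280 - 754 = -1026
|v| = √(576 + 196 + 676) = √1448 ≈ 38.0526
comp_v u = -1026 / √1448 ≈ -26.963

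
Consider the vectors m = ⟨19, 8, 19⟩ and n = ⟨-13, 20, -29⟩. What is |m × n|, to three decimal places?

837.386

i: 8·(-29) - 19·20 = -232 - 380 = -612
j: 19·(-13) - 19·(-29) = -247 - (-551) = 304
k: 19·20 - 8·(-13) = 380 - (-104) = 484
m × n = (-612, 304, 484)
|m × n| = √((-612)² + 304² + 484²) = √701216 ≈ 837.3864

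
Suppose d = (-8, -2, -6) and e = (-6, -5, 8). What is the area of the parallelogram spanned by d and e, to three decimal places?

i: (-2)·8 - (-6)·(-5) = -16 - 30 = -46
j: (-6)·(-6) - (-8)·8 = 36 - (-64) = 100
k: (-8)·(-5) - (-2)·(-6) = 40 - 12 = 28
d × e = (-46, 100, 28)
|d × e| = √((-46)² + 100² + 28²) = √12900 ≈ 113.5782

113.578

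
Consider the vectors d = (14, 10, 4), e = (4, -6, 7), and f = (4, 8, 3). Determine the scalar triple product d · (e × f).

e × f:
i: (-6)·3 - 7·8 = -18 - 56 = -74
j: 7·4 - 4·3 = 28 - 12 = 16
k: 4·8 - (-6)·4 = 32 - (-24) = 56
e × f = (-74, 16, 56)
d · (e × f) = 14·(-74) + 10·16 + 4·56 = -1036 + 160 + 224 = -652

-652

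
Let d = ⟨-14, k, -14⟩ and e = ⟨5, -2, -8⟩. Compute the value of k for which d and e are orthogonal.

d · e = (-14)·5 + k·(-2) + (-14)·(-8) = 42 - 2k
Set equal to 0: -2k = -42, so k = 21.

21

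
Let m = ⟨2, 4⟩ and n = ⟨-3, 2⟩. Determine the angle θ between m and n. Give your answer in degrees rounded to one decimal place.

m · n = 2·(-3) + 4·2 = -6 + 8 = 2
|m|² = 4 + 16 = 20,  |m| = √20 ≈ 4.472136
|n|² = 9 + 4 = 13,  |n| = √13 ≈ 3.605551
cos θ = 2 / (4.472136 · 3.605551) ≈ 0.12403
θ = arccos(0.12403) ≈ 82.9°

82.9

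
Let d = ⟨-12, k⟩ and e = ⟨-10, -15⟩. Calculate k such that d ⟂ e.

8

d · e = (-12)·(-10) + k·(-15) = 120 - 15k
Set equal to 0: -15k = -120, so k = 8.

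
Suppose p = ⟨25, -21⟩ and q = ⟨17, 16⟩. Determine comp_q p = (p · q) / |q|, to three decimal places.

3.812

p · q = 25·17 + (-21)·16 = 425 - 336 = 89
|q| = √(289 + 256) = √545 ≈ 23.3452
comp_q p = 89 / √545 ≈ 3.812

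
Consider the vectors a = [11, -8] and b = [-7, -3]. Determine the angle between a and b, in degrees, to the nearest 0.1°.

a · b = 11·(-7) + (-8)·(-3) = -77 + 24 = -53
|a|² = 121 + 64 = 185,  |a| = √185 ≈ 13.601471
|b|² = 49 + 9 = 58,  |b| = √58 ≈ 7.615773
cos θ = -53 / (13.601471 · 7.615773) ≈ -0.51165
θ = arccos(-0.51165) ≈ 120.8°

120.8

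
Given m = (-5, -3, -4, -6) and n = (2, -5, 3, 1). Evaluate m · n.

-13

m · n = (-5)·2 + (-3)·(-5) + (-4)·3 + (-6)·1 = -10 + 15 - 12 - 6 = -13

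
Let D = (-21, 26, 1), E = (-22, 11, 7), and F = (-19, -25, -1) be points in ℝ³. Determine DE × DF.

DE = (-1, -15, 6)
DF = (2, -51, -2)
i: (-15)·(-2) - 6·(-51) = 30 - (-306) = 336
j: 6·2 - (-1)·(-2) = 12 - 2 = 10
k: (-1)·(-51) - (-15)·2 = 51 - (-30) = 81
DE × DF = (336, 10, 81)

(336, 10, 81)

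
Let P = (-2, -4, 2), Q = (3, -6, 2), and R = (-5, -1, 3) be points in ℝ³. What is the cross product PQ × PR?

(-2, -5, 9)

PQ = (5, -2, 0)
PR = (-3, 3, 1)
i: (-2)·1 - 0·3 = -2 - 0 = -2
j: 0·(-3) - 5·1 = 0 - 5 = -5
k: 5·3 - (-2)·(-3) = 15 - 6 = 9
PQ × PR = (-2, -5, 9)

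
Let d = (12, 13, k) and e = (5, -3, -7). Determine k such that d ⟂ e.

d · e = 12·5 + 13·(-3) + k·(-7) = 21 - 7k
Set equal to 0: -7k = -21, so k = 3.

3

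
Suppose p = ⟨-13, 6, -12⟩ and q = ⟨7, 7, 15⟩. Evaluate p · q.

p · q = (-13)·7 + 6·7 + (-12)·15 = -91 + 42 - 180 = -229

-229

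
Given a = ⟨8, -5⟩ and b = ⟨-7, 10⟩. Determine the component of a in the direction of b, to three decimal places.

a · b = 8·(-7) + (-5)·10 = -56 - 50 = -106
|b| = √(49 + 100) = √149 ≈ 12.2066
comp_b a = -106 / √149 ≈ -8.684

-8.684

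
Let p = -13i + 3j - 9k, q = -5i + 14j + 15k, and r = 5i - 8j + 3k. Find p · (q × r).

q × r:
i: 14·3 - 15·(-8) = 42 - (-120) = 162
j: 15·5 - (-5)·3 = 75 - (-15) = 90
k: (-5)·(-8) - 14·5 = 40 - 70 = -30
q × r = (162, 90, -30)
p · (q × r) = (-13)·162 + 3·90 + (-9)·(-30) = -2106 + 270 + 270 = -1566

-1566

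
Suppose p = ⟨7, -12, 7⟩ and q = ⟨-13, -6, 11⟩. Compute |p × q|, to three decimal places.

274.824

i: (-12)·11 - 7·(-6) = -132 - (-42) = -90
j: 7·(-13) - 7·11 = -91 - 77 = -168
k: 7·(-6) - (-12)·(-13) = -42 - 156 = -198
p × q = (-90, -168, -198)
|p × q| = √((-90)² + (-168)² + (-198)²) = √75528 ≈ 274.8236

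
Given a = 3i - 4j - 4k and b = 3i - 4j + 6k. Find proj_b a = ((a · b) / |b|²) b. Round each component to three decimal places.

a · b = 3·3 + (-4)·(-4) + (-4)·6 = 9 + 16 - 24 = 1
|b|² = 9 + 16 + 36 = 61
proj_b a = (1/61) · (3, -4, 6) ≈ (0.049, -0.066, 0.098)

(0.049, -0.066, 0.098)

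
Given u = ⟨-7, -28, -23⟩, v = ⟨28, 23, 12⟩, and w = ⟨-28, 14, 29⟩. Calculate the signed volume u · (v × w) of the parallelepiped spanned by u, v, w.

4823

v × w:
i: 23·29 - 12·14 = 667 - 168 = 499
j: 12·(-28) - 28·29 = -336 - 812 = -1148
k: 28·14 - 23·(-28) = 392 - (-644) = 1036
v × w = (499, -1148, 1036)
u · (v × w) = (-7)·499 + (-28)·(-1148) + (-23)·1036 = -3493 + 32144 - 23828 = 4823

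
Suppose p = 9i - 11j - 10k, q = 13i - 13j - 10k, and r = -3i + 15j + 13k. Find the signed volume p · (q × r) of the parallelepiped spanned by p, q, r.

-202

q × r:
i: (-13)·13 - (-10)·15 = -169 - (-150) = -19
j: (-10)·(-3) - 13·13 = 30 - 169 = -139
k: 13·15 - (-13)·(-3) = 195 - 39 = 156
q × r = (-19, -139, 156)
p · (q × r) = 9·(-19) + (-11)·(-139) + (-10)·156 = -171 + 1529 - 1560 = -202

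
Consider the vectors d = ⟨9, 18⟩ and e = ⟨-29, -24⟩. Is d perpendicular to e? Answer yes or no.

d · e = 9·(-29) + 18·(-24) = -261 - 432 = -693
Nonzero, so the vectors are not orthogonal.

no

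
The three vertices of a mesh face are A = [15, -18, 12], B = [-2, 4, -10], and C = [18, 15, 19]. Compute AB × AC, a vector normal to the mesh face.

(880, 53, -627)

AB = (-17, 22, -22)
AC = (3, 33, 7)
i: 22·7 - (-22)·33 = 154 - (-726) = 880
j: (-22)·3 - (-17)·7 = -66 - (-119) = 53
k: (-17)·33 - 22·3 = -561 - 66 = -627
AB × AC = (880, 53, -627)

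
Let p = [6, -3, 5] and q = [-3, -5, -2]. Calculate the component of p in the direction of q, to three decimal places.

-2.109

p · q = 6·(-3) + (-3)·(-5) + 5·(-2) = -18 + 15 - 10 = -13
|q| = √(9 + 25 + 4) = √38 ≈ 6.1644
comp_q p = -13 / √38 ≈ -2.109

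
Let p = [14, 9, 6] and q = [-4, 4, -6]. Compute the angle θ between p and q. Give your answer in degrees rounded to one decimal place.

p · q = 14·(-4) + 9·4 + 6·(-6) = -56 + 36 - 36 = -56
|p|² = 196 + 81 + 36 = 313,  |p| = √313 ≈ 17.691806
|q|² = 16 + 16 + 36 = 68,  |q| = √68 ≈ 8.246211
cos θ = -56 / (17.691806 · 8.246211) ≈ -0.38385
θ = arccos(-0.38385) ≈ 112.6°

112.6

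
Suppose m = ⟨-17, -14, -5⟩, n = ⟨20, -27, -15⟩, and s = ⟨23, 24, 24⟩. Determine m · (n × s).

n × s:
i: (-27)·24 - (-15)·24 = -648 - (-360) = -288
j: (-15)·23 - 20·24 = -345 - 480 = -825
k: 20·24 - (-27)·23 = 480 - (-621) = 1101
n × s = (-288, -825, 1101)
m · (n × s) = (-17)·(-288) + (-14)·(-825) + (-5)·1101 = 4896 + 11550 - 5505 = 10941

10941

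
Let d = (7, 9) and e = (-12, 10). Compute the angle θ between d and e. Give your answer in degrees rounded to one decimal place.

d · e = 7·(-12) + 9·10 = -84 + 90 = 6
|d|² = 49 + 81 = 130,  |d| = √130 ≈ 11.401754
|e|² = 144 + 100 = 244,  |e| = √244 ≈ 15.620499
cos θ = 6 / (11.401754 · 15.620499) ≈ 0.03369
θ = arccos(0.03369) ≈ 88.1°

88.1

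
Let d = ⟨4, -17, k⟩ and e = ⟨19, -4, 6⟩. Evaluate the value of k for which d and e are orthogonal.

-24

d · e = 4·19 + (-17)·(-4) + k·6 = 144 + 6k
Set equal to 0: 6k = -144, so k = -24.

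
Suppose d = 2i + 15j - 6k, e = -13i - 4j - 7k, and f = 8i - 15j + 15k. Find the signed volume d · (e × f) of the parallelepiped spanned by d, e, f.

393

e × f:
i: (-4)·15 - (-7)·(-15) = -60 - 105 = -165
j: (-7)·8 - (-13)·15 = -56 - (-195) = 139
k: (-13)·(-15) - (-4)·8 = 195 - (-32) = 227
e × f = (-165, 139, 227)
d · (e × f) = 2·(-165) + 15·139 + (-6)·227 = -330 + 2085 - 1362 = 393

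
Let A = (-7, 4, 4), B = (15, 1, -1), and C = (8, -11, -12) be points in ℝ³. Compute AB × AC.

AB = (22, -3, -5)
AC = (15, -15, -16)
i: (-3)·(-16) - (-5)·(-15) = 48 - 75 = -27
j: (-5)·15 - 22·(-16) = -75 - (-352) = 277
k: 22·(-15) - (-3)·15 = -330 - (-45) = -285
AB × AC = (-27, 277, -285)

(-27, 277, -285)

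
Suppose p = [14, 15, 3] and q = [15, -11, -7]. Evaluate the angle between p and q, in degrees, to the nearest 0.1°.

86.7

p · q = 14·15 + 15·(-11) + 3·(-7) = 210 - 165 - 21 = 24
|p|² = 196 + 225 + 9 = 430,  |p| = √430 ≈ 20.736441
|q|² = 225 + 121 + 49 = 395,  |q| = √395 ≈ 19.874607
cos θ = 24 / (20.736441 · 19.874607) ≈ 0.05823
θ = arccos(0.05823) ≈ 86.7°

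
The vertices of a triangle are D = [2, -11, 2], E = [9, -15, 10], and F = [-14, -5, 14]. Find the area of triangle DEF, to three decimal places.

116.880

DE = (7, -4, 8),  DF = (-16, 6, 12)
i: (-4)·12 - 8·6 = -48 - 48 = -96
j: 8·(-16) - 7·12 = -128 - 84 = -212
k: 7·6 - (-4)·(-16) = 42 - 64 = -22
DE × DF = (-96, -212, -22)
|DE × DF| = √54644 ≈ 233.7606
area = ½ · 233.7606 ≈ 116.880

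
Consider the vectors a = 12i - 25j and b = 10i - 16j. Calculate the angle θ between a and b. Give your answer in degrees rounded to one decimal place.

a · b = 12·10 + (-25)·(-16) = 120 + 400 = 520
|a|² = 144 + 625 = 769,  |a| = √769 ≈ 27.730849
|b|² = 100 + 256 = 356,  |b| = √356 ≈ 18.867962
cos θ = 520 / (27.730849 · 18.867962) ≈ 0.99384
θ = arccos(0.99384) ≈ 6.4°

6.4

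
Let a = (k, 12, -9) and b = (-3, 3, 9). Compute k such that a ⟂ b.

a · b = k·(-3) + 12·3 + (-9)·9 = -45 - 3k
Set equal to 0: -3k = 45, so k = -15.

-15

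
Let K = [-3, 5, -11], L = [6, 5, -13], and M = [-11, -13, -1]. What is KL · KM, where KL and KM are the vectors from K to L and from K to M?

KL = L − K = (9, 0, -2)
KM = M − K = (-8, -18, 10)
KL · KM = 9·(-8) + 0·(-18) + (-2)·10 = -72 + 0 - 20 = -92

-92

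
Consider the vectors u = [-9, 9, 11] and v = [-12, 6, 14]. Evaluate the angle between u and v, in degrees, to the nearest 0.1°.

u · v = (-9)·(-12) + 9·6 + 11·14 = 108 + 54 + 154 = 316
|u|² = 81 + 81 + 121 = 283,  |u| = √283 ≈ 16.822604
|v|² = 144 + 36 + 196 = 376,  |v| = √376 ≈ 19.390719
cos θ = 316 / (16.822604 · 19.390719) ≈ 0.96872
θ = arccos(0.96872) ≈ 14.4°

14.4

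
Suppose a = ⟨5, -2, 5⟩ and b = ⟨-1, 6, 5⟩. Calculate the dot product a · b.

a · b = 5·(-1) + (-2)·6 + 5·5 = -5 - 12 + 25 = 8

8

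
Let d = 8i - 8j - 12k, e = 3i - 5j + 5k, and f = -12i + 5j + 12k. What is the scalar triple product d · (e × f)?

e × f:
i: (-5)·12 - 5·5 = -60 - 25 = -85
j: 5·(-12) - 3·12 = -60 - 36 = -96
k: 3·5 - (-5)·(-12) = 15 - 60 = -45
e × f = (-85, -96, -45)
d · (e × f) = 8·(-85) + (-8)·(-96) + (-12)·(-45) = -680 + 768 + 540 = 628

628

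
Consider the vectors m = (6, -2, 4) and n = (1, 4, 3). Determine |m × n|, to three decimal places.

i: (-2)·3 - 4·4 = -6 - 16 = -22
j: 4·1 - 6·3 = 4 - 18 = -14
k: 6·4 - (-2)·1 = 24 - (-2) = 26
m × n = (-22, -14, 26)
|m × n| = √((-22)² + (-14)² + 26²) = √1356 ≈ 36.8239

36.824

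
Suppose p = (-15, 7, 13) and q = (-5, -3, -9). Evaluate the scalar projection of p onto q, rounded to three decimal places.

-5.875

p · q = (-15)·(-5) + 7·(-3) + 13·(-9) = 75 - 21 - 117 = -63
|q| = √(25 + 9 + 81) = √115 ≈ 10.7238
comp_q p = -63 / √115 ≈ -5.875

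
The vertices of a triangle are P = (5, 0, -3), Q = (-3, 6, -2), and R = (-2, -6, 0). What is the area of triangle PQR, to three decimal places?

47.342

PQ = (-8, 6, 1),  PR = (-7, -6, 3)
i: 6·3 - 1·(-6) = 18 - (-6) = 24
j: 1·(-7) - (-8)·3 = -7 - (-24) = 17
k: (-8)·(-6) - 6·(-7) = 48 - (-42) = 90
PQ × PR = (24, 17, 90)
|PQ × PR| = √8965 ≈ 94.6837
area = ½ · 94.6837 ≈ 47.342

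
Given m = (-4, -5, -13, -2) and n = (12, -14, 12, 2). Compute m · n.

-138

m · n = (-4)·12 + (-5)·(-14) + (-13)·12 + (-2)·2 = -48 + 70 - 156 - 4 = -138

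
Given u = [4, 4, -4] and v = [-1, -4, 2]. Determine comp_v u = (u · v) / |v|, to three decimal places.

-6.110

u · v = 4·(-1) + 4·(-4) + (-4)·2 = -4 - 16 - 8 = -28
|v| = √(1 + 16 + 4) = √21 ≈ 4.5826
comp_v u = -28 / √21 ≈ -6.110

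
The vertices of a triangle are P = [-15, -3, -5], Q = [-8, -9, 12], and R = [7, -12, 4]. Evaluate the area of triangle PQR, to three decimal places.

PQ = (7, -6, 17),  PR = (22, -9, 9)
i: (-6)·9 - 17·(-9) = -54 - (-153) = 99
j: 17·22 - 7·9 = 374 - 63 = 311
k: 7·(-9) - (-6)·22 = -63 - (-132) = 69
PQ × PR = (99, 311, 69)
|PQ × PR| = √111283 ≈ 333.5911
area = ½ · 333.5911 ≈ 166.796

166.796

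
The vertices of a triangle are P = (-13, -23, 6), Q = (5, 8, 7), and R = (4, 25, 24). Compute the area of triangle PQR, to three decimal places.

342.023

PQ = (18, 31, 1),  PR = (17, 48, 18)
i: 31·18 - 1·48 = 558 - 48 = 510
j: 1·17 - 18·18 = 17 - 324 = -307
k: 18·48 - 31·17 = 864 - 527 = 337
PQ × PR = (510, -307, 337)
|PQ × PR| = √467918 ≈ 684.0453
area = ½ · 684.0453 ≈ 342.023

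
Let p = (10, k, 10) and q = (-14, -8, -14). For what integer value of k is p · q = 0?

-35

p · q = 10·(-14) + k·(-8) + 10·(-14) = -280 - 8k
Set equal to 0: -8k = 280, so k = -35.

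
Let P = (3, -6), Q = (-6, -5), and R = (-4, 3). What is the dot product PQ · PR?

PQ = Q − P = (-9, 1)
PR = R − P = (-7, 9)
PQ · PR = (-9)·(-7) + 1·9 = 63 + 9 = 72

72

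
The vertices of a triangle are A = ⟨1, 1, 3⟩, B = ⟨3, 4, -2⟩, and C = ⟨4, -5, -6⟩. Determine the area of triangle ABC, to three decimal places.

AB = (2, 3, -5),  AC = (3, -6, -9)
i: 3·(-9) - (-5)·(-6) = -27 - 30 = -57
j: (-5)·3 - 2·(-9) = -15 - (-18) = 3
k: 2·(-6) - 3·3 = -12 - 9 = -21
AB × AC = (-57, 3, -21)
|AB × AC| = √3699 ≈ 60.8194
area = ½ · 60.8194 ≈ 30.410

30.410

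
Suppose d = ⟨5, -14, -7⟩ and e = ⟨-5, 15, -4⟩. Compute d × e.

(161, 55, 5)

i: (-14)·(-4) - (-7)·15 = 56 - (-105) = 161
j: (-7)·(-5) - 5·(-4) = 35 - (-20) = 55
k: 5·15 - (-14)·(-5) = 75 - 70 = 5
d × e = (161, 55, 5)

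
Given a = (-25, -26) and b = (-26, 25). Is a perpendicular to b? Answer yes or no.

a · b = (-25)·(-26) + (-26)·25 = 650 - 650 = 0
Zero, so the vectors are orthogonal.

yes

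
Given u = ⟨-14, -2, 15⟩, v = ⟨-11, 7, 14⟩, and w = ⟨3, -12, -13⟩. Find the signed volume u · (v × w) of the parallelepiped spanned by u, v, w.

789

v × w:
i: 7·(-13) - 14·(-12) = -91 - (-168) = 77
j: 14·3 - (-11)·(-13) = 42 - 143 = -101
k: (-11)·(-12) - 7·3 = 132 - 21 = 111
v × w = (77, -101, 111)
u · (v × w) = (-14)·77 + (-2)·(-101) + 15·111 = -1078 + 202 + 1665 = 789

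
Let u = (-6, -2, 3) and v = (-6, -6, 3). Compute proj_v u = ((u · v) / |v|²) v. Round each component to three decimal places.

u · v = (-6)·(-6) + (-2)·(-6) + 3·3 = 36 + 12 + 9 = 57
|v|² = 36 + 36 + 9 = 81
proj_v u = (57/81) · (-6, -6, 3) ≈ (-4.222, -4.222, 2.111)

(-4.222, -4.222, 2.111)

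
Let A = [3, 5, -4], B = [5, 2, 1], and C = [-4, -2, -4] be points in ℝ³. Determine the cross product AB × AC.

(35, -35, -35)

AB = (2, -3, 5)
AC = (-7, -7, 0)
i: (-3)·0 - 5·(-7) = 0 - (-35) = 35
j: 5·(-7) - 2·0 = -35 - 0 = -35
k: 2·(-7) - (-3)·(-7) = -14 - 21 = -35
AB × AC = (35, -35, -35)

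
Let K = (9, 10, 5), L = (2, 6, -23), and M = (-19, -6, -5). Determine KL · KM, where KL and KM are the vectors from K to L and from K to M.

540

KL = L − K = (-7, -4, -28)
KM = M − K = (-28, -16, -10)
KL · KM = (-7)·(-28) + (-4)·(-16) + (-28)·(-10) = 196 + 64 + 280 = 540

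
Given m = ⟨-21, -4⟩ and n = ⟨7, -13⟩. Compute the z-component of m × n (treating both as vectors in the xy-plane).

(-21)·(-13) - (-4)·7 = 273 - (-28) = 301

301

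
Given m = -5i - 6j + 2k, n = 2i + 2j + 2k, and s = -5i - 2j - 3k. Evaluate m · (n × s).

46

n × s:
i: 2·(-3) - 2·(-2) = -6 - (-4) = -2
j: 2·(-5) - 2·(-3) = -10 - (-6) = -4
k: 2·(-2) - 2·(-5) = -4 - (-10) = 6
n × s = (-2, -4, 6)
m · (n × s) = (-5)·(-2) + (-6)·(-4) + 2·6 = 10 + 24 + 12 = 46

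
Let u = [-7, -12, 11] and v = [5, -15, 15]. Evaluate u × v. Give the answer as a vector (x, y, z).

(-15, 160, 165)

i: (-12)·15 - 11·(-15) = -180 - (-165) = -15
j: 11·5 - (-7)·15 = 55 - (-105) = 160
k: (-7)·(-15) - (-12)·5 = 105 - (-60) = 165
u × v = (-15, 160, 165)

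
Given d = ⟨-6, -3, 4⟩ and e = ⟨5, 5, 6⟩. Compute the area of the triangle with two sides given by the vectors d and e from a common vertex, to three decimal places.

i: (-3)·6 - 4·5 = -18 - 20 = -38
j: 4·5 - (-6)·6 = 20 - (-36) = 56
k: (-6)·5 - (-3)·5 = -30 - (-15) = -15
d × e = (-38, 56, -15)
|d × e| = √((-38)² + 56² + (-15)²) = √4805 ≈ 69.3181
area = ½ · 69.3181 ≈ 34.659

34.659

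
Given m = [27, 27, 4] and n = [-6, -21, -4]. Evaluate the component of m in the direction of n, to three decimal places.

-33.553

m · n = 27·(-6) + 27·(-21) + 4·(-4) = -162 - 567 - 16 = -745
|n| = √(36 + 441 + 16) = √493 ≈ 22.2036
comp_n m = -745 / √493 ≈ -33.553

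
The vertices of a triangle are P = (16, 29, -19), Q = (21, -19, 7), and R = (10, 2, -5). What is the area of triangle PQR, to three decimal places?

240.263

PQ = (5, -48, 26),  PR = (-6, -27, 14)
i: (-48)·14 - 26·(-27) = -672 - (-702) = 30
j: 26·(-6) - 5·14 = -156 - 70 = -226
k: 5·(-27) - (-48)·(-6) = -135 - 288 = -423
PQ × PR = (30, -226, -423)
|PQ × PR| = √230905 ≈ 480.5258
area = ½ · 480.5258 ≈ 240.263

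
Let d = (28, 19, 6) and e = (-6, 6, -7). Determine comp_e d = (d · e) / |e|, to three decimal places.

d · e = 28·(-6) + 19·6 + 6·(-7) = -168 + 114 - 42 = -96
|e| = √(36 + 36 + 49) = √121 ≈ 11.0000
comp_e d = -96 / √121 ≈ -8.727

-8.727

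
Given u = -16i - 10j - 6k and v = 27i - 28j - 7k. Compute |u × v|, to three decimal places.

i: (-10)·(-7) - (-6)·(-28) = 70 - 168 = -98
j: (-6)·27 - (-16)·(-7) = -162 - 112 = -274
k: (-16)·(-28) - (-10)·27 = 448 - (-270) = 718
u × v = (-98, -274, 718)
|u × v| = √((-98)² + (-274)² + 718²) = √600204 ≈ 774.7283

774.728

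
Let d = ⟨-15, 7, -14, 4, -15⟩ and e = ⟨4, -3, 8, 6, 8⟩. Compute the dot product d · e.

-289

d · e = (-15)·4 + 7·(-3) + (-14)·8 + 4·6 + (-15)·8 = -60 - 21 - 112 + 24 - 120 = -289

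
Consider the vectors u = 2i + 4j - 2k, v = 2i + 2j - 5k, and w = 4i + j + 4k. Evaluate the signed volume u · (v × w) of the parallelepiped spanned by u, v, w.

-74

v × w:
i: 2·4 - (-5)·1 = 8 - (-5) = 13
j: (-5)·4 - 2·4 = -20 - 8 = -28
k: 2·1 - 2·4 = 2 - 8 = -6
v × w = (13, -28, -6)
u · (v × w) = 2·13 + 4·(-28) + (-2)·(-6) = 26 - 112 + 12 = -74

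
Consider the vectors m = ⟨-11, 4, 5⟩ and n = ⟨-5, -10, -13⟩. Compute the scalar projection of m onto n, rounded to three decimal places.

m · n = (-11)·(-5) + 4·(-10) + 5·(-13) = 55 - 40 - 65 = -50
|n| = √(25 + 100 + 169) = √294 ≈ 17.1464
comp_n m = -50 / √294 ≈ -2.916

-2.916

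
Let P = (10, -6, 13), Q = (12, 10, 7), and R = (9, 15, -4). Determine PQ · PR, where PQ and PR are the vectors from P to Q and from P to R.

PQ = Q − P = (2, 16, -6)
PR = R − P = (-1, 21, -17)
PQ · PR = 2·(-1) + 16·21 + (-6)·(-17) = -2 + 336 + 102 = 436

436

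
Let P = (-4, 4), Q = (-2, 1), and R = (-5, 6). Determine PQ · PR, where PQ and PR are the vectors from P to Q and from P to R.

PQ = Q − P = (2, -3)
PR = R − P = (-1, 2)
PQ · PR = 2·(-1) + (-3)·2 = -2 - 6 = -8

-8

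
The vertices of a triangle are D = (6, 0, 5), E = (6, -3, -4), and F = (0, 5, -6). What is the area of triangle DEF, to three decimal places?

48.280

DE = (0, -3, -9),  DF = (-6, 5, -11)
i: (-3)·(-11) - (-9)·5 = 33 - (-45) = 78
j: (-9)·(-6) - 0·(-11) = 54 - 0 = 54
k: 0·5 - (-3)·(-6) = 0 - 18 = -18
DE × DF = (78, 54, -18)
|DE × DF| = √9324 ≈ 96.5609
area = ½ · 96.5609 ≈ 48.280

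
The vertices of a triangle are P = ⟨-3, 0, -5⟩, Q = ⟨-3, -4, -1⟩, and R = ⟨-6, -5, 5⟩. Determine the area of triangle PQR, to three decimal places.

13.115

PQ = (0, -4, 4),  PR = (-3, -5, 10)
i: (-4)·10 - 4·(-5) = -40 - (-20) = -20
j: 4·(-3) - 0·10 = -12 - 0 = -12
k: 0·(-5) - (-4)·(-3) = 0 - 12 = -12
PQ × PR = (-20, -12, -12)
|PQ × PR| = √688 ≈ 26.2298
area = ½ · 26.2298 ≈ 13.115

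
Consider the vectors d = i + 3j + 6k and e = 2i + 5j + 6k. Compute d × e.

(-12, 6, -1)

i: 3·6 - 6·5 = 18 - 30 = -12
j: 6·2 - 1·6 = 12 - 6 = 6
k: 1·5 - 3·2 = 5 - 6 = -1
d × e = (-12, 6, -1)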